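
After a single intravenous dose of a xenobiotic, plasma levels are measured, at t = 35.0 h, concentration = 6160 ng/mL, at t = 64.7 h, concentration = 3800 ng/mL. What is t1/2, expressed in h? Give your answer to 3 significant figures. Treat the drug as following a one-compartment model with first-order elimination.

42.6 h

k = ln(C₁/C₂) / (t₂ − t₁) = ln(6160/3800) / (64.7 − 35.0)
  = 0.4831 / 29.70 = 0.01627 h⁻¹
t½ = ln2 / k = 0.693147 / 0.01627 = 42.60 h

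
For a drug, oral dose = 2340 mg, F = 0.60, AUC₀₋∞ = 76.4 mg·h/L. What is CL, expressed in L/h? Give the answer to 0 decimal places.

CL = F·Dose / AUC = 0.60 × 2340 / 76.4 = 18.38 L/h

18 L/h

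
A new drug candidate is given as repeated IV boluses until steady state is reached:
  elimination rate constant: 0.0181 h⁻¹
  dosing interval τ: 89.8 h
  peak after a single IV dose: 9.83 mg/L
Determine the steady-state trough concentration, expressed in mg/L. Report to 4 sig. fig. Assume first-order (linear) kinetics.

2.409 mg/L

e^(−kτ) = e^(−0.01810 × 89.8) = 0.1968
Accumulation ratio R = 1 / (1 − e^(−kτ)) = 1 / (1 − 0.1968) = 1.245
Steady-state trough = C₀ × R × e^(−kτ) = 9.83 × 1.245 × 0.1968 = 2.409 mg/L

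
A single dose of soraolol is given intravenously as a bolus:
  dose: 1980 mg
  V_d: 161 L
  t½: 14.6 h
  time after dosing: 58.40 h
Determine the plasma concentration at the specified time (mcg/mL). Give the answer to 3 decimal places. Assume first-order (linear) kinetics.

C₀ = Dose / Vd = 1980 / 161 = 12.30 mg/L
k = ln2 / t½ = 0.693147 / 14.6 = 0.04748 h⁻¹
t / t½ = 58.40 / 14.6 = 4 half-lives
C = C₀ × (1/2)^4 = 12.30 × 0.06250 = 0.7688 mg/L
(0.7688 mg/L = 0.7688 mcg/mL)

0.769 mcg/mL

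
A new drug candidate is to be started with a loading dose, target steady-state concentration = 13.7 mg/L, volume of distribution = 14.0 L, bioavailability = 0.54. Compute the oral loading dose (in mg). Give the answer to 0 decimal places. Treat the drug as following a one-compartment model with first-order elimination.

LD = Css × Vd / F = 13.7 × 14.0 / 0.54 = 355.2 mg

355 mg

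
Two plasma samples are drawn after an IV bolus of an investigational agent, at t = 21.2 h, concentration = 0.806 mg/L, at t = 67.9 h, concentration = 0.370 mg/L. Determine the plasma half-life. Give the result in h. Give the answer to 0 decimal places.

42 h

k = ln(C₁/C₂) / (t₂ − t₁) = ln(0.806/0.370) / (67.9 − 21.2)
  = 0.7786 / 46.70 = 0.01667 h⁻¹
t½ = ln2 / k = 0.693147 / 0.01667 = 41.58 h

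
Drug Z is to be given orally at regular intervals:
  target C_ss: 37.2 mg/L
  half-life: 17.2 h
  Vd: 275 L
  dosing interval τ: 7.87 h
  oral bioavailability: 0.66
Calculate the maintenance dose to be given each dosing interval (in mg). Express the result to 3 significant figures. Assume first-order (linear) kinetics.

4920 mg

k = ln2 / t½ = 0.693147 / 17.2 = 0.04030 h⁻¹
CL = k × Vd = 0.04030 × 275 = 11.08 L/h
At steady state, F × (Dose/τ) = Css × CL.
Dose = Css × CL × τ / F = 37.2 × 11.08 × 7.87 / 0.66 = 4915 mg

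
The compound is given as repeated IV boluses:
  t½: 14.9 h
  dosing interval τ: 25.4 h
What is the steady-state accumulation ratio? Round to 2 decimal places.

k = ln2 / t½ = 0.693147 / 14.9 = 0.04652 h⁻¹
e^(−kτ) = e^(−0.04652 × 25.4) = 0.3068
Accumulation ratio R = 1 / (1 − e^(−kτ)) = 1 / (1 − 0.3068) = 1.443

1.44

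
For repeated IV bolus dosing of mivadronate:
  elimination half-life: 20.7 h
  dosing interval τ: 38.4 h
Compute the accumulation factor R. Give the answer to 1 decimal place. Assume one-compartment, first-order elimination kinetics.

1.4

k = ln2 / t½ = 0.693147 / 20.7 = 0.03349 h⁻¹
e^(−kτ) = e^(−0.03349 × 38.4) = 0.2764
Accumulation ratio R = 1 / (1 − e^(−kτ)) = 1 / (1 − 0.2764) = 1.382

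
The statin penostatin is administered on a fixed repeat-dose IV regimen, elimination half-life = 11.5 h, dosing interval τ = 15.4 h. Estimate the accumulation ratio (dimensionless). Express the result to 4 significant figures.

1.654

k = ln2 / t½ = 0.693147 / 11.5 = 0.06027 h⁻¹
e^(−kτ) = e^(−0.06027 × 15.4) = 0.3953
Accumulation ratio R = 1 / (1 − e^(−kτ)) = 1 / (1 − 0.3953) = 1.654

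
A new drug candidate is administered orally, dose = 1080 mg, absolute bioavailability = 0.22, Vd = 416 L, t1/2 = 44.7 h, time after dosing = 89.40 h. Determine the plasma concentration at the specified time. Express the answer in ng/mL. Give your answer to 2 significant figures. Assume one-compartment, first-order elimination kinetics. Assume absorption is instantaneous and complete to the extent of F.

Amount reaching circulation = F × Dose = 0.22 × 1080 = 237.6 mg
C₀ = F·Dose / Vd = 237.6 / 416 = 0.5712 mg/L
k = ln2 / t½ = 0.693147 / 44.7 = 0.01551 h⁻¹
t / t½ = 89.40 / 44.7 = 2 half-lives
C = C₀ × (1/2)^2 = 0.5712 × 0.2500 = 0.1428 mg/L
Convert: 0.1428 mg/L × 1000 = 142.8 ng/mL

140 ng/mL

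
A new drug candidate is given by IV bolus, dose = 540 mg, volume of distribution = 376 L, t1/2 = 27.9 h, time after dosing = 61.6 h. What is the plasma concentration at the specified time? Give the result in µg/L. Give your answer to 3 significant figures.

311 µg/L

C₀ = Dose / Vd = 540.0 / 376 = 1.436 mg/L
k = ln2 / t½ = 0.693147 / 27.9 = 0.02484 h⁻¹
C = C₀ · e^(−k·t) = 1.436 × e^(−0.02484 × 61.6)
  = 1.436 × 0.2165 = 0.3109 mg/L
Convert: 0.3109 mg/L × 1000 = 310.9 µg/L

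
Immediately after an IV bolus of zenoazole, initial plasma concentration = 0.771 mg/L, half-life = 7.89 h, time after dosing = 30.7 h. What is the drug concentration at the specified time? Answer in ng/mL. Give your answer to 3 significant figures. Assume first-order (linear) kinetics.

52.0 ng/mL

k = ln2 / t½ = 0.693147 / 7.89 = 0.08785 h⁻¹
C = C₀ · e^(−k·t) = 0.7710 × e^(−0.08785 × 30.7)
  = 0.7710 × 0.06741 = 0.05197 mg/L
Convert: 0.05197 mg/L × 1000 = 51.97 ng/mL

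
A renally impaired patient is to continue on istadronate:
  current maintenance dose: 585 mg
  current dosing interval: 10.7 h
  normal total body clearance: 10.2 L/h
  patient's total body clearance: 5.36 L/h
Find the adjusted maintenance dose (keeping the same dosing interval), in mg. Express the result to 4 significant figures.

To keep the same average steady-state level, dosing rate must scale with clearance.
CL ratio = 5.36 / 10.2 = 0.5255
New dose (same interval) = 585 × 0.5255 = 307.4 mg

307.4 mg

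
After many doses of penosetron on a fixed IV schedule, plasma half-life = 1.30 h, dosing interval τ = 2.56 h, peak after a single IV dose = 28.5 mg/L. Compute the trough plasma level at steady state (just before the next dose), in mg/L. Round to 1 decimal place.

9.8 mg/L

k = ln2 / t½ = 0.693147 / 1.30 = 0.5332 h⁻¹
e^(−kτ) = e^(−0.5332 × 2.56) = 0.2554
Accumulation ratio R = 1 / (1 − e^(−kτ)) = 1 / (1 − 0.2554) = 1.343
Steady-state trough = C₀ × R × e^(−kτ) = 28.5 × 1.343 × 0.2554 = 9.776 mg/L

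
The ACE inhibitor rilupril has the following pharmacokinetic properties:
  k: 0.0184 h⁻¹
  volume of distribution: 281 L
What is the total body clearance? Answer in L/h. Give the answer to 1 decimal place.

5.2 L/h

CL = k × Vd = 0.0184 × 281 = 5.170 L/h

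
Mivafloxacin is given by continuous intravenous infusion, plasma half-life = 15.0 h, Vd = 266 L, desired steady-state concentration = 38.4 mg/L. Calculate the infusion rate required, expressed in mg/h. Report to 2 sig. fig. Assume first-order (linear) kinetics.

470 mg/h

k = ln2 / t½ = 0.693147 / 15.0 = 0.04621 h⁻¹
CL = k × Vd = 0.04621 × 266 = 12.29 L/h
At steady state, infusion rate R₀ = Css × CL = 38.4 × 12.29 = 471.9 mg/h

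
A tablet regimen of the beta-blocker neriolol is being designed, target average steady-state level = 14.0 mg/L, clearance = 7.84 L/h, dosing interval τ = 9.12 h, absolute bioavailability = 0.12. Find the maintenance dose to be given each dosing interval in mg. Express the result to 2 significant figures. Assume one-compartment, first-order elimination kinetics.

8300 mg

At steady state, F × (Dose/τ) = Css × CL.
Dose = Css × CL × τ / F = 14.0 × 7.840 × 9.12 / 0.12 = 8342 mg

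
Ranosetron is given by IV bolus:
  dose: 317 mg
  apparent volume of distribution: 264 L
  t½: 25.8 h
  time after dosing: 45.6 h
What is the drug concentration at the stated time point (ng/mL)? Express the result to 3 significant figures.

353 ng/mL

C₀ = Dose / Vd = 317.0 / 264 = 1.201 mg/L
k = ln2 / t½ = 0.693147 / 25.8 = 0.02687 h⁻¹
C = C₀ · e^(−k·t) = 1.201 × e^(−0.02687 × 45.6)
  = 1.201 × 0.2937 = 0.3527 mg/L
Convert: 0.3527 mg/L × 1000 = 352.7 ng/mL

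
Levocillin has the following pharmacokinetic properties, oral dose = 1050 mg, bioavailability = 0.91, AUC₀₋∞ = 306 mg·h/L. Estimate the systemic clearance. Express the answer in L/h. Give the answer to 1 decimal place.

CL = F·Dose / AUC = 0.91 × 1050 / 306 = 3.123 L/h

3.1 L/h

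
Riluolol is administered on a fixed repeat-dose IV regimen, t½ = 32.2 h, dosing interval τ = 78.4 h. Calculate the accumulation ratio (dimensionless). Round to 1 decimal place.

1.2

k = ln2 / t½ = 0.693147 / 32.2 = 0.02153 h⁻¹
e^(−kτ) = e^(−0.02153 × 78.4) = 0.1849
Accumulation ratio R = 1 / (1 − e^(−kτ)) = 1 / (1 − 0.1849) = 1.227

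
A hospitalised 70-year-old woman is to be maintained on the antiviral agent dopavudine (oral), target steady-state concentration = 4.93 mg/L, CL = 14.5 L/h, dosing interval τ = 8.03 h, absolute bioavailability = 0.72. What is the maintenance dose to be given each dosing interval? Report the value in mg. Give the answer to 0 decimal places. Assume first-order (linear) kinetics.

At steady state, F × (Dose/τ) = Css × CL.
Dose = Css × CL × τ / F = 4.93 × 14.50 × 8.03 / 0.72 = 797.3 mg

797 mg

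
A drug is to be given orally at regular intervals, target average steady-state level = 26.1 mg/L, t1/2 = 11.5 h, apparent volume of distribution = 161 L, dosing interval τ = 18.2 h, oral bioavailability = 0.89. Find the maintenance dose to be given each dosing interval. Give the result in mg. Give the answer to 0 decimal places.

5179 mg

k = ln2 / t½ = 0.693147 / 11.5 = 0.06027 h⁻¹
CL = k × Vd = 0.06027 × 161 = 9.703 L/h
At steady state, F × (Dose/τ) = Css × CL.
Dose = Css × CL × τ / F = 26.1 × 9.703 × 18.2 / 0.89 = 5179 mg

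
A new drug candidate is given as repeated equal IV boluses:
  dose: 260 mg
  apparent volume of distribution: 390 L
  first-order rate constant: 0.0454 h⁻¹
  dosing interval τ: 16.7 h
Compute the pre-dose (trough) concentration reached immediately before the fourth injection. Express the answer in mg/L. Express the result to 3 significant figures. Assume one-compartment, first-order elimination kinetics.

0.527 mg/L

C₀ per dose = Dose / Vd = 260 / 390 = 0.6667 mg/L
Fraction remaining after one interval: r = e^(−kτ) = e^(−0.04540 × 16.7) = 0.4685
Before dose 4, 3 doses have been given (aged 1τ, 2τ, 3τ).
C_trough = C₀ × (r + r² + … + r^3) = C₀ × r(1−r^3)/(1−r)
        = 0.6667 × 0.4685 × (1 − 0.1028) / (1 − 0.4685) = 0.5273 mg/L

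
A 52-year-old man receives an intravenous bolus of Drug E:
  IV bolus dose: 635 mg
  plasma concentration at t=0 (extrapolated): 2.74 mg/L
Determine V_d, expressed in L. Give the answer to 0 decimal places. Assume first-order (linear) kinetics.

232 L

Vd = Dose / C₀ = 635.0 / 2.74 = 231.8 L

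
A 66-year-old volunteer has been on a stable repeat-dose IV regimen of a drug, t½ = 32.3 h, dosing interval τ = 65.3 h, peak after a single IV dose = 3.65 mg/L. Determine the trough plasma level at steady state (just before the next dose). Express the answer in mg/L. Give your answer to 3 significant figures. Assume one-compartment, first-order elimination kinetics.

k = ln2 / t½ = 0.693147 / 32.3 = 0.02146 h⁻¹
e^(−kτ) = e^(−0.02146 × 65.3) = 0.2463
Accumulation ratio R = 1 / (1 − e^(−kτ)) = 1 / (1 − 0.2463) = 1.327
Steady-state trough = C₀ × R × e^(−kτ) = 3.65 × 1.327 × 0.2463 = 1.193 mg/L

1.19 mg/L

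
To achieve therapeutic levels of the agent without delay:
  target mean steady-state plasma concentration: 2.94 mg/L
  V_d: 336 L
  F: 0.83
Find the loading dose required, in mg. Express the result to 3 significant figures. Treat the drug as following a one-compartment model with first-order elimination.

1190 mg

LD = Css × Vd / F = 2.94 × 336 / 0.83 = 1190 mg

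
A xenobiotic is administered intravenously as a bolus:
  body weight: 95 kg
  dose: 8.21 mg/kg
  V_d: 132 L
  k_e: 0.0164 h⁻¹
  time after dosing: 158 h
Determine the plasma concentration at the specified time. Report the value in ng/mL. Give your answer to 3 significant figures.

443 ng/mL

Total dose = 8.21 × 95 = 780.0 mg
C₀ = Dose / Vd = 780.0 / 132 = 5.909 mg/L
C = C₀ · e^(−k·t) = 5.909 × e^(−0.01640 × 158)
  = 5.909 × 0.07493 = 0.4428 mg/L
Convert: 0.4428 mg/L × 1000 = 442.8 ng/mL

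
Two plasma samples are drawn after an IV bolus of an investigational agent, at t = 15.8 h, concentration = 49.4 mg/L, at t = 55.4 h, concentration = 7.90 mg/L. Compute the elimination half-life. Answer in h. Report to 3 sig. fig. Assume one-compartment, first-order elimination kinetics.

k = ln(C₁/C₂) / (t₂ − t₁) = ln(49.4/7.90) / (55.4 − 15.8)
  = 1.833 / 39.60 = 0.04629 h⁻¹
t½ = ln2 / k = 0.693147 / 0.04629 = 14.97 h

15.0 h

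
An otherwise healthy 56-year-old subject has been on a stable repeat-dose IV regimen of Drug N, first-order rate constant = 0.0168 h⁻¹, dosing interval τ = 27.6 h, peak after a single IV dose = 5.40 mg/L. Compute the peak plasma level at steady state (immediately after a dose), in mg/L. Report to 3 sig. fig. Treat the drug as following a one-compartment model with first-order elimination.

14.6 mg/L

e^(−kτ) = e^(−0.01680 × 27.6) = 0.6290
Accumulation ratio R = 1 / (1 − e^(−kτ)) = 1 / (1 − 0.6290) = 2.695
Steady-state peak = C₀ × R = 5.40 × 2.695 = 14.55 mg/L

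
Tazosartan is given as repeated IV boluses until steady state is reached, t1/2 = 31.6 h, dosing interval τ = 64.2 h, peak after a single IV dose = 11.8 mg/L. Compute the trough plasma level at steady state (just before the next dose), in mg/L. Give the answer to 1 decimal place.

3.8 mg/L

k = ln2 / t½ = 0.693147 / 31.6 = 0.02194 h⁻¹
e^(−kτ) = e^(−0.02194 × 64.2) = 0.2445
Accumulation ratio R = 1 / (1 − e^(−kτ)) = 1 / (1 − 0.2445) = 1.324
Steady-state trough = C₀ × R × e^(−kτ) = 11.8 × 1.324 × 0.2445 = 3.820 mg/L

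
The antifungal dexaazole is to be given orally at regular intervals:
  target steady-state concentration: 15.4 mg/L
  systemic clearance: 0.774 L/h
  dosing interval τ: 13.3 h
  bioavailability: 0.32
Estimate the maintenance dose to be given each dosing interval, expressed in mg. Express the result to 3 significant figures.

495 mg

At steady state, F × (Dose/τ) = Css × CL.
Dose = Css × CL × τ / F = 15.4 × 0.7740 × 13.3 / 0.32 = 495.4 mg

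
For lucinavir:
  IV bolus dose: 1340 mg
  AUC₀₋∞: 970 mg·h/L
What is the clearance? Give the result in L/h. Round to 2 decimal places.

CL = Dose / AUC = 1340 / 970 = 1.381 L/h

1.38 L/h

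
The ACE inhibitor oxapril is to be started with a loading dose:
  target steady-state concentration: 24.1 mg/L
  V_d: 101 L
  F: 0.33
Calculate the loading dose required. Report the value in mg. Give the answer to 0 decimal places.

7376 mg

LD = Css × Vd / F = 24.1 × 101 / 0.33 = 7376 mg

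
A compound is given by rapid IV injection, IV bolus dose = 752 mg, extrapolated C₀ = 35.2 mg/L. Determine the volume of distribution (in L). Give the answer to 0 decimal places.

Vd = Dose / C₀ = 752.0 / 35.2 = 21.36 L

21 L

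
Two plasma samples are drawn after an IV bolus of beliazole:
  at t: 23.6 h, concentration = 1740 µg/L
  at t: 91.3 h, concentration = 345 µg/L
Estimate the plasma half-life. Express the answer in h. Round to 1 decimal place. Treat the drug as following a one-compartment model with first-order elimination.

29.0 h

k = ln(C₁/C₂) / (t₂ − t₁) = ln(1740/345) / (91.3 − 23.6)
  = 1.618 / 67.70 = 0.02390 h⁻¹
t½ = ln2 / k = 0.693147 / 0.02390 = 29.00 h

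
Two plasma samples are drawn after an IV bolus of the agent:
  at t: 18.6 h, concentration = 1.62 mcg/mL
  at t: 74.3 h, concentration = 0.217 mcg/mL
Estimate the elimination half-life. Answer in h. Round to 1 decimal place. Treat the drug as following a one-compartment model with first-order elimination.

19.2 h

k = ln(C₁/C₂) / (t₂ − t₁) = ln(1.62/0.217) / (74.3 − 18.6)
  = 2.010 / 55.70 = 0.03609 h⁻¹
t½ = ln2 / k = 0.693147 / 0.03609 = 19.21 h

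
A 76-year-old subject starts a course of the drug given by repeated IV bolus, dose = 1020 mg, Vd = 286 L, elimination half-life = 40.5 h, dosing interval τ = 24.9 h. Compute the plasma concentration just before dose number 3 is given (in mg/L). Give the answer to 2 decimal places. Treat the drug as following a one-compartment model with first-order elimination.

C₀ per dose = Dose / Vd = 1020 / 286 = 3.566 mg/L
k = ln2 / t½ = 0.693147 / 40.5 = 0.01711 h⁻¹
Fraction remaining after one interval: r = e^(−kτ) = e^(−0.01711 × 24.9) = 0.6531
Before dose 3, 2 doses have been given (aged 1τ, 2τ).
C_trough = C₀ × (r + r²) = 3.566 × (0.6531 + 0.4265) = 3.850 mg/L

3.85 mg/L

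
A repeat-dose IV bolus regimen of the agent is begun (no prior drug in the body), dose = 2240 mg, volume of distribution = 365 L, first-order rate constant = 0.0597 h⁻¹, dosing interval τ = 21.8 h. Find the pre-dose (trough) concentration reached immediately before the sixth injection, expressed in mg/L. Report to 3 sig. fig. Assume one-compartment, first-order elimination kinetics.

C₀ per dose = Dose / Vd = 2240 / 365 = 6.137 mg/L
Fraction remaining after one interval: r = e^(−kτ) = e^(−0.05970 × 21.8) = 0.2721
Before dose 6, 5 doses have been given (aged 1τ, 2τ, 3τ, 4τ, 5τ).
C_trough = C₀ × (r + r² + … + r^5) = C₀ × r(1−r^5)/(1−r)
        = 6.137 × 0.2721 × (1 − 0.001492) / (1 − 0.2721) = 2.291 mg/L

2.29 mg/L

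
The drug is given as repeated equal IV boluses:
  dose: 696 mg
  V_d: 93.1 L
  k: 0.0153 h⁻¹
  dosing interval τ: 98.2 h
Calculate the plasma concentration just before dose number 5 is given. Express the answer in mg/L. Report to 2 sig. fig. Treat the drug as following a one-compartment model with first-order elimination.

2.1 mg/L

C₀ per dose = Dose / Vd = 696 / 93.1 = 7.476 mg/L
Fraction remaining after one interval: r = e^(−kτ) = e^(−0.01530 × 98.2) = 0.2226
Before dose 5, 4 doses have been given (aged 1τ, 2τ, 3τ, 4τ).
C_trough = C₀ × (r + r² + … + r^4) = C₀ × r(1−r^4)/(1−r)
        = 7.476 × 0.2226 × (1 − 0.002455) / (1 − 0.2226) = 2.135 mg/L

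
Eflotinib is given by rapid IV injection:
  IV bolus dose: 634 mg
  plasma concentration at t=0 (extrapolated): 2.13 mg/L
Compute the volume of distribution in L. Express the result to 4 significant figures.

297.7 L

Vd = Dose / C₀ = 634.0 / 2.13 = 297.7 L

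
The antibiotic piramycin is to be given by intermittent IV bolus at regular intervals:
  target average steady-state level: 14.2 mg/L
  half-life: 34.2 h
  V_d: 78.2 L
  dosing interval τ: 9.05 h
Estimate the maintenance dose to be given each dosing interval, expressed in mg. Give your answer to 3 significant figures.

204 mg

k = ln2 / t½ = 0.693147 / 34.2 = 0.02027 h⁻¹
CL = k × Vd = 0.02027 × 78.2 = 1.585 L/h
At steady state, Dose/τ = Css × CL.
Dose = Css × CL × τ = 14.2 × 1.585 × 9.05 = 203.7 mg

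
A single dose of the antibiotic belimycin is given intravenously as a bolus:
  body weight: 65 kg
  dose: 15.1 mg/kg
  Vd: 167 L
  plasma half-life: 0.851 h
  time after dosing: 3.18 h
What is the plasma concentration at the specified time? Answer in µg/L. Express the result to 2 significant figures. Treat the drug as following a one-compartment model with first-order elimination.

Total dose = 15.1 × 65 = 981.5 mg
C₀ = Dose / Vd = 981.5 / 167 = 5.877 mg/L
k = ln2 / t½ = 0.693147 / 0.851 = 0.8145 h⁻¹
C = C₀ · e^(−k·t) = 5.877 × e^(−0.8145 × 3.18)
  = 5.877 × 0.07501 = 0.4408 mg/L
Convert: 0.4408 mg/L × 1000 = 440.8 µg/L

440 µg/L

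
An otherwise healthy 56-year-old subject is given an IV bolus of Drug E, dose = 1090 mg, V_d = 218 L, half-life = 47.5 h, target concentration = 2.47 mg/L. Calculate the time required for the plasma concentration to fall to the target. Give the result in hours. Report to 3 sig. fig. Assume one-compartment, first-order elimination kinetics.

C₀ = Dose / Vd = 1090 / 218 = 5.000 mg/L
k = ln2 / t½ = 0.693147 / 47.5 = 0.01459 h⁻¹
t = ln(C₀ / C) / k = ln(5.000 / 2.47) / 0.01459
  = ln(2.024) / 0.01459 = 0.7051 / 0.01459 = 48.33 h

48.3 h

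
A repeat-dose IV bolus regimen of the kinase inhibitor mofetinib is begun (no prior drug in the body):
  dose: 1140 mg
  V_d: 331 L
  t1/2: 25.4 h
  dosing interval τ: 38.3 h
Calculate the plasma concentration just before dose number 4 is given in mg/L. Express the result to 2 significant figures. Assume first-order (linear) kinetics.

C₀ per dose = Dose / Vd = 1140 / 331 = 3.444 mg/L
k = ln2 / t½ = 0.693147 / 25.4 = 0.02729 h⁻¹
Fraction remaining after one interval: r = e^(−kτ) = e^(−0.02729 × 38.3) = 0.3516
Before dose 4, 3 doses have been given (aged 1τ, 2τ, 3τ).
C_trough = C₀ × (r + r² + … + r^3) = C₀ × r(1−r^3)/(1−r)
        = 3.444 × 0.3516 × (1 − 0.04347) / (1 − 0.3516) = 1.786 mg/L

1.8 mg/L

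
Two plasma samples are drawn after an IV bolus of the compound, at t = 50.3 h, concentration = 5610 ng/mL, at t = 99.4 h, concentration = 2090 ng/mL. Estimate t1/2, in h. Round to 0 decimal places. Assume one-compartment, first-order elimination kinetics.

k = ln(C₁/C₂) / (t₂ − t₁) = ln(5610/2090) / (99.4 − 50.3)
  = 0.9874 / 49.10 = 0.02011 h⁻¹
t½ = ln2 / k = 0.693147 / 0.02011 = 34.47 h

34 h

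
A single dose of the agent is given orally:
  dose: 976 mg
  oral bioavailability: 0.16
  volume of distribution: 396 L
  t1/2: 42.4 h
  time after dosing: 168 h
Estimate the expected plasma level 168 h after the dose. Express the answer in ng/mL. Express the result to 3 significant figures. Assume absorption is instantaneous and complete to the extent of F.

25.3 ng/mL

Amount reaching circulation = F × Dose = 0.16 × 976.0 = 156.2 mg
C₀ = F·Dose / Vd = 156.2 / 396 = 0.3944 mg/L
k = ln2 / t½ = 0.693147 / 42.4 = 0.01635 h⁻¹
C = C₀ · e^(−k·t) = 0.3944 × e^(−0.01635 × 168)
  = 0.3944 × 0.06413 = 0.02529 mg/L
Convert: 0.02529 mg/L × 1000 = 25.29 ng/mL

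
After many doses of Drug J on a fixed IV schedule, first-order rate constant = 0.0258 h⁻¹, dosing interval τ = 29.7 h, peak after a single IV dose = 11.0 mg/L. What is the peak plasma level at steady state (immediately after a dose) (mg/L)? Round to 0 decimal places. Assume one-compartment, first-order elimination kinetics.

21 mg/L

e^(−kτ) = e^(−0.02580 × 29.7) = 0.4647
Accumulation ratio R = 1 / (1 − e^(−kτ)) = 1 / (1 − 0.4647) = 1.868
Steady-state peak = C₀ × R = 11.0 × 1.868 = 20.55 mg/L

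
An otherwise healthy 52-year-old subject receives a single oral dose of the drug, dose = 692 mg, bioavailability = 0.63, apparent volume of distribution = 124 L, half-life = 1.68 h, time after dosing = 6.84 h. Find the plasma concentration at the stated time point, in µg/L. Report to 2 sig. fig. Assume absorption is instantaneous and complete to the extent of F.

Amount reaching circulation = F × Dose = 0.63 × 692.0 = 436.0 mg
C₀ = F·Dose / Vd = 436.0 / 124 = 3.516 mg/L
k = ln2 / t½ = 0.693147 / 1.68 = 0.4126 h⁻¹
C = C₀ · e^(−k·t) = 3.516 × e^(−0.4126 × 6.84)
  = 3.516 × 0.05948 = 0.2091 mg/L
Convert: 0.2091 mg/L × 1000 = 209.1 µg/L

210 µg/L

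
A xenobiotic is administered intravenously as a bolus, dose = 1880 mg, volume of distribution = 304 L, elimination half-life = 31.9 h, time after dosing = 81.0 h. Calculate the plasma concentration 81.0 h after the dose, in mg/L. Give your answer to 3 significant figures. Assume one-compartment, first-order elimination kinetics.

1.06 mg/L

C₀ = Dose / Vd = 1880 / 304 = 6.184 mg/L
k = ln2 / t½ = 0.693147 / 31.9 = 0.02173 h⁻¹
C = C₀ · e^(−k·t) = 6.184 × e^(−0.02173 × 81.0)
  = 6.184 × 0.1720 = 1.064 mg/L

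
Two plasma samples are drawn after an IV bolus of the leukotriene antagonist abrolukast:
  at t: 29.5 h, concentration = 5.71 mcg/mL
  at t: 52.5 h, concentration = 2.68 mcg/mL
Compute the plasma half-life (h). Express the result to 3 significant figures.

k = ln(C₁/C₂) / (t₂ − t₁) = ln(5.71/2.68) / (52.5 − 29.5)
  = 0.7564 / 23.00 = 0.03289 h⁻¹
t½ = ln2 / k = 0.693147 / 0.03289 = 21.07 h

21.1 h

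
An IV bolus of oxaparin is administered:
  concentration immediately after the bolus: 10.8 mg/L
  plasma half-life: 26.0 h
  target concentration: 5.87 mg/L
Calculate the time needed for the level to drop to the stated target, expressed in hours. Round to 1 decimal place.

k = ln2 / t½ = 0.693147 / 26.0 = 0.02666 h⁻¹
t = ln(C₀ / C) / k = ln(10.80 / 5.87) / 0.02666
  = ln(1.840) / 0.02666 = 0.6098 / 0.02666 = 22.87 h

22.9 h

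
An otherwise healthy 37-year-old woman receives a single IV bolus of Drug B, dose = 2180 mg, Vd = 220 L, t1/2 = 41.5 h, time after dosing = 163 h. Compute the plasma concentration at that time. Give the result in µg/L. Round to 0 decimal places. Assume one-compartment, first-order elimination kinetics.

C₀ = Dose / Vd = 2180 / 220 = 9.909 mg/L
k = ln2 / t½ = 0.693147 / 41.5 = 0.01670 h⁻¹
C = C₀ · e^(−k·t) = 9.909 × e^(−0.01670 × 163)
  = 9.909 × 0.06574 = 0.6514 mg/L
Convert: 0.6514 mg/L × 1000 = 651.4 µg/L

651 µg/L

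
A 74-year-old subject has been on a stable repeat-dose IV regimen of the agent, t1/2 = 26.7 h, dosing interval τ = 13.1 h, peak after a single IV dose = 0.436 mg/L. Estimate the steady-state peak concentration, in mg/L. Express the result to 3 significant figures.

1.51 mg/L

k = ln2 / t½ = 0.693147 / 26.7 = 0.02596 h⁻¹
e^(−kτ) = e^(−0.02596 × 13.1) = 0.7117
Accumulation ratio R = 1 / (1 − e^(−kτ)) = 1 / (1 − 0.7117) = 3.469
Steady-state peak = C₀ × R = 0.436 × 3.469 = 1.512 mg/L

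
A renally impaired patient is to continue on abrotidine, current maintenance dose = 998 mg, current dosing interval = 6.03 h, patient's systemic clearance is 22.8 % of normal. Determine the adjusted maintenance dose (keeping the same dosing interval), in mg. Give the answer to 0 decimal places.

228 mg

To keep the same average steady-state level, dosing rate must scale with clearance.
CL ratio = 22.8 / 100 = 0.2280
New dose (same interval) = 998 × 0.2280 = 227.5 mg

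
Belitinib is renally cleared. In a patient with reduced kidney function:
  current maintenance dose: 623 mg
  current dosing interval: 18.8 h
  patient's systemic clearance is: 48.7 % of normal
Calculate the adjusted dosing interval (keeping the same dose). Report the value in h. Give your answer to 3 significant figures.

To keep the same average steady-state level, dosing rate must scale with clearance.
CL ratio = 48.7 / 100 = 0.4870
New interval (same dose) = 18.8 / 0.4870 = 38.60 h

38.6 h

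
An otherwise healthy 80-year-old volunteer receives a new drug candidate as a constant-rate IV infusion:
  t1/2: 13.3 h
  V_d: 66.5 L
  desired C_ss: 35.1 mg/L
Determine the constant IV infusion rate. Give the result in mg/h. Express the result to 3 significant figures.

k = ln2 / t½ = 0.693147 / 13.3 = 0.05212 h⁻¹
CL = k × Vd = 0.05212 × 66.5 = 3.466 L/h
At steady state, infusion rate R₀ = Css × CL = 35.1 × 3.466 = 121.7 mg/h

122 mg/h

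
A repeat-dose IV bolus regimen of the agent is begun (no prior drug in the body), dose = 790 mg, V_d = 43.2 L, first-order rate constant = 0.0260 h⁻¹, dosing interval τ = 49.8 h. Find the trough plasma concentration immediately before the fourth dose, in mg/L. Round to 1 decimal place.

6.8 mg/L

C₀ per dose = Dose / Vd = 790 / 43.2 = 18.29 mg/L
Fraction remaining after one interval: r = e^(−kτ) = e^(−0.02600 × 49.8) = 0.2740
Before dose 4, 3 doses have been given (aged 1τ, 2τ, 3τ).
C_trough = C₀ × (r + r² + … + r^3) = C₀ × r(1−r^3)/(1−r)
        = 18.29 × 0.2740 × (1 − 0.02057) / (1 − 0.2740) = 6.761 mg/L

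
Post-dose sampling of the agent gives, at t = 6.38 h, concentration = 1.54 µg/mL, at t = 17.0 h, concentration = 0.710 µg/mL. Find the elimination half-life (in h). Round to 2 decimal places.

9.51 h

k = ln(C₁/C₂) / (t₂ − t₁) = ln(1.54/0.710) / (17.0 − 6.38)
  = 0.7743 / 10.62 = 0.07291 h⁻¹
t½ = ln2 / k = 0.693147 / 0.07291 = 9.507 h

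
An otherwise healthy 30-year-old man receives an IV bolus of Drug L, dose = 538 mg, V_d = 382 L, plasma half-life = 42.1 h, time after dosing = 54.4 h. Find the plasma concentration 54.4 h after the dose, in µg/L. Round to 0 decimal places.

C₀ = Dose / Vd = 538.0 / 382 = 1.408 mg/L
k = ln2 / t½ = 0.693147 / 42.1 = 0.01646 h⁻¹
C = C₀ · e^(−k·t) = 1.408 × e^(−0.01646 × 54.4)
  = 1.408 × 0.4084 = 0.5750 mg/L
Convert: 0.5750 mg/L × 1000 = 575.0 µg/L

575 µg/L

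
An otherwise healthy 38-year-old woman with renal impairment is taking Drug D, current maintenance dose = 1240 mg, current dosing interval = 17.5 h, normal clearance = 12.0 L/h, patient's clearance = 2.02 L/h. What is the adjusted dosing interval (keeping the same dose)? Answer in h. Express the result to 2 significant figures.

100 h

To keep the same average steady-state level, dosing rate must scale with clearance.
CL ratio = 2.02 / 12.0 = 0.1683
New interval (same dose) = 17.5 / 0.1683 = 104.0 h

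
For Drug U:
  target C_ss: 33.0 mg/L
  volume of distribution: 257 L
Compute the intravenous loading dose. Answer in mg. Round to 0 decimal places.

8481 mg

LD = Css × Vd = 33.0 × 257 = 8481 mg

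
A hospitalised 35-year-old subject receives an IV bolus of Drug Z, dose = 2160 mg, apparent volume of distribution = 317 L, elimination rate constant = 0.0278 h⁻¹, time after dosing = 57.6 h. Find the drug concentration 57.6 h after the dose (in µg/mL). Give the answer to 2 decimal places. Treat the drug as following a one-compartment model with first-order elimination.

C₀ = Dose / Vd = 2160 / 317 = 6.814 mg/L
C = C₀ · e^(−k·t) = 6.814 × e^(−0.02780 × 57.6)
  = 6.814 × 0.2016 = 1.374 mg/L
(1.374 mg/L = 1.374 µg/mL)

1.37 µg/mL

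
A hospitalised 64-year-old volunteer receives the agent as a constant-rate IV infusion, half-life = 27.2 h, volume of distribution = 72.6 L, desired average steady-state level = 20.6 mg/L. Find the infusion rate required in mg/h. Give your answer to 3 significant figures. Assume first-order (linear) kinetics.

k = ln2 / t½ = 0.693147 / 27.2 = 0.02548 h⁻¹
CL = k × Vd = 0.02548 × 72.6 = 1.850 L/h
At steady state, infusion rate R₀ = Css × CL = 20.6 × 1.850 = 38.11 mg/h

38.1 mg/h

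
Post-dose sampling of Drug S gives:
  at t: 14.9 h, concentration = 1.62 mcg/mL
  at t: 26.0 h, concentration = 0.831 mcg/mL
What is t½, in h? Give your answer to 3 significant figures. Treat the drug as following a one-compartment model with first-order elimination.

11.5 h

k = ln(C₁/C₂) / (t₂ − t₁) = ln(1.62/0.831) / (26.0 − 14.9)
  = 0.6676 / 11.10 = 0.06014 h⁻¹
t½ = ln2 / k = 0.693147 / 0.06014 = 11.53 h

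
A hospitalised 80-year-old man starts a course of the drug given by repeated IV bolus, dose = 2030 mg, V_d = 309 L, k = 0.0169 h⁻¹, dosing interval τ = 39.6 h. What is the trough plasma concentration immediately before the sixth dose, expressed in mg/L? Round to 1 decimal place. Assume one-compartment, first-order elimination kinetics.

C₀ per dose = Dose / Vd = 2030 / 309 = 6.570 mg/L
Fraction remaining after one interval: r = e^(−kτ) = e^(−0.01690 × 39.6) = 0.5121
Before dose 6, 5 doses have been given (aged 1τ, 2τ, 3τ, 4τ, 5τ).
C_trough = C₀ × (r + r² + … + r^5) = C₀ × r(1−r^5)/(1−r)
        = 6.570 × 0.5121 × (1 − 0.03522) / (1 − 0.5121) = 6.653 mg/L

6.7 mg/L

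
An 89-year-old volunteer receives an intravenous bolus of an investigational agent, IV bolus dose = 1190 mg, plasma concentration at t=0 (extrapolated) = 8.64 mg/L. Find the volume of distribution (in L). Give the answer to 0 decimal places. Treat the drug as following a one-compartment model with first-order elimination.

138 L

Vd = Dose / C₀ = 1190 / 8.64 = 137.7 L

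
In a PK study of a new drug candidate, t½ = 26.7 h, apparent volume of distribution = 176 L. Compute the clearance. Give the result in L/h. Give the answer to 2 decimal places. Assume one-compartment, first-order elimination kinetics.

k = ln2 / t½ = 0.693147 / 26.7 = 0.02596 h⁻¹
CL = k × Vd = 0.02596 × 176 = 4.569 L/h

4.57 L/h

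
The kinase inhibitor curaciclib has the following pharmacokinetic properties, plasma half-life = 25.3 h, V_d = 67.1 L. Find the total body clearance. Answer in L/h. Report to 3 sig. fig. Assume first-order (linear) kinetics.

1.84 L/h

k = ln2 / t½ = 0.693147 / 25.3 = 0.02740 h⁻¹
CL = k × Vd = 0.02740 × 67.1 = 1.839 L/h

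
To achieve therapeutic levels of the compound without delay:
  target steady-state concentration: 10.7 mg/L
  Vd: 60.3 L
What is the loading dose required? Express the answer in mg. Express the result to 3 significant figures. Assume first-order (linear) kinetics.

645 mg

LD = Css × Vd = 10.7 × 60.3 = 645.2 mg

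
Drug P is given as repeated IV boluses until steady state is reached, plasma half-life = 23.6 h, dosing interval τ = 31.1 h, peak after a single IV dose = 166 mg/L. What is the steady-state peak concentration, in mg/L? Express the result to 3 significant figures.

k = ln2 / t½ = 0.693147 / 23.6 = 0.02937 h⁻¹
e^(−kτ) = e^(−0.02937 × 31.1) = 0.4012
Accumulation ratio R = 1 / (1 − e^(−kτ)) = 1 / (1 − 0.4012) = 1.670
Steady-state peak = C₀ × R = 166 × 1.670 = 277.2 mg/L

277 mg/L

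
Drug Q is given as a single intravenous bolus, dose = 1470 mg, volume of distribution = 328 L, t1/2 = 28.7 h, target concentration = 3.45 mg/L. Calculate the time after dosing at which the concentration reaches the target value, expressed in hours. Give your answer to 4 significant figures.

10.83 h

C₀ = Dose / Vd = 1470 / 328 = 4.482 mg/L
k = ln2 / t½ = 0.693147 / 28.7 = 0.02415 h⁻¹
t = ln(C₀ / C) / k = ln(4.482 / 3.45) / 0.02415
  = ln(1.299) / 0.02415 = 0.2616 / 0.02415 = 10.83 h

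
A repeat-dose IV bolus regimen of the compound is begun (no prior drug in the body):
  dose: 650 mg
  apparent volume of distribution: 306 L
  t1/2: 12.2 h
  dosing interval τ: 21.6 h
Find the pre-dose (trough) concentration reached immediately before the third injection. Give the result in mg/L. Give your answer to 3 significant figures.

0.805 mg/L

C₀ per dose = Dose / Vd = 650 / 306 = 2.124 mg/L
k = ln2 / t½ = 0.693147 / 12.2 = 0.05682 h⁻¹
Fraction remaining after one interval: r = e^(−kτ) = e^(−0.05682 × 21.6) = 0.2931
Before dose 3, 2 doses have been given (aged 1τ, 2τ).
C_trough = C₀ × (r + r²) = 2.124 × (0.2931 + 0.08591) = 0.8050 mg/L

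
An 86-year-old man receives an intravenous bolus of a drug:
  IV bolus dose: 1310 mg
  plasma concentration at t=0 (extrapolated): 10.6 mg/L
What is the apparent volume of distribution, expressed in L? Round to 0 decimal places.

124 L

Vd = Dose / C₀ = 1310 / 10.6 = 123.6 L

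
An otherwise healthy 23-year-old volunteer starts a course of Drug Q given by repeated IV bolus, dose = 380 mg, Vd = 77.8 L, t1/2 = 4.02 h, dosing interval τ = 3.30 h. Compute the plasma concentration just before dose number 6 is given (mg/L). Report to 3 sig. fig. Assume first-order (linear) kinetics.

C₀ per dose = Dose / Vd = 380 / 77.8 = 4.884 mg/L
k = ln2 / t½ = 0.693147 / 4.02 = 0.1724 h⁻¹
Fraction remaining after one interval: r = e^(−kτ) = e^(−0.1724 × 3.30) = 0.5661
Before dose 6, 5 doses have been given (aged 1τ, 2τ, 3τ, 4τ, 5τ).
C_trough = C₀ × (r + r² + … + r^5) = C₀ × r(1−r^5)/(1−r)
        = 4.884 × 0.5661 × (1 − 0.05814) / (1 − 0.5661) = 6.002 mg/L

6.00 mg/L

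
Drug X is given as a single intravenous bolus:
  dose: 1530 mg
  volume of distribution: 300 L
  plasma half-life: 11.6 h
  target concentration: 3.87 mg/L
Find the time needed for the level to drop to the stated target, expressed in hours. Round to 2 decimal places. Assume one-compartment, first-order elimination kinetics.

C₀ = Dose / Vd = 1530 / 300 = 5.100 mg/L
k = ln2 / t½ = 0.693147 / 11.6 = 0.05975 h⁻¹
t = ln(C₀ / C) / k = ln(5.100 / 3.87) / 0.05975
  = ln(1.318) / 0.05975 = 0.2761 / 0.05975 = 4.621 h

4.62 h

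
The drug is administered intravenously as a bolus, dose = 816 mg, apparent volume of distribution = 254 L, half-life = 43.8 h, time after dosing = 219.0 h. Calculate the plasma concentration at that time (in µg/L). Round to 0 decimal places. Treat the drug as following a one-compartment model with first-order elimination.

C₀ = Dose / Vd = 816.0 / 254 = 3.213 mg/L
k = ln2 / t½ = 0.693147 / 43.8 = 0.01583 h⁻¹
t / t½ = 219.0 / 43.8 = 5 half-lives
C = C₀ × (1/2)^5 = 3.213 × 0.03125 = 0.1004 mg/L
Convert: 0.1004 mg/L × 1000 = 100.4 µg/L

100 µg/L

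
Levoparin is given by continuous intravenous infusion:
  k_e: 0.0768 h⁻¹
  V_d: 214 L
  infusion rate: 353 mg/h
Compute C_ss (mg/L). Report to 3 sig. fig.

CL = k × Vd = 0.07680 × 214 = 16.44 L/h
At steady state Css = R₀ / CL = 353 / 16.44 = 21.47 mg/L

21.5 mg/L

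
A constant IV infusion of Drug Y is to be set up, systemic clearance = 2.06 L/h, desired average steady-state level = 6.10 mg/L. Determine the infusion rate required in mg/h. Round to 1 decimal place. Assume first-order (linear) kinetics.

12.6 mg/h

At steady state, infusion rate R₀ = Css × CL = 6.10 × 2.060 = 12.57 mg/h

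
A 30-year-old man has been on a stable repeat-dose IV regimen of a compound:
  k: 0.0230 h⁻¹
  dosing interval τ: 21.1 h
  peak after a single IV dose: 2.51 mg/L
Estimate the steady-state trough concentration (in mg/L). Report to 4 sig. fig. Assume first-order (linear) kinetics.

e^(−kτ) = e^(−0.02300 × 21.1) = 0.6155
Accumulation ratio R = 1 / (1 − e^(−kτ)) = 1 / (1 − 0.6155) = 2.601
Steady-state trough = C₀ × R × e^(−kτ) = 2.51 × 2.601 × 0.6155 = 4.018 mg/L

4.018 mg/L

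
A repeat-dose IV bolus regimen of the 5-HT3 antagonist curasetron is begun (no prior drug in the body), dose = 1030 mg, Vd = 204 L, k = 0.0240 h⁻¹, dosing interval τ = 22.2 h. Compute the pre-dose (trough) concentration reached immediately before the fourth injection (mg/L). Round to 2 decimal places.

5.72 mg/L

C₀ per dose = Dose / Vd = 1030 / 204 = 5.049 mg/L
Fraction remaining after one interval: r = e^(−kτ) = e^(−0.02400 × 22.2) = 0.5870
Before dose 4, 3 doses have been given (aged 1τ, 2τ, 3τ).
C_trough = C₀ × (r + r² + … + r^3) = C₀ × r(1−r^3)/(1−r)
        = 5.049 × 0.5870 × (1 − 0.2023) / (1 − 0.5870) = 5.724 mg/L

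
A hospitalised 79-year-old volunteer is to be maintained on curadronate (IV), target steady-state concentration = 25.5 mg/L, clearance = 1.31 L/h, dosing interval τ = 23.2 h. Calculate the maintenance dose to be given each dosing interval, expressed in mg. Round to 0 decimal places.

At steady state, Dose/τ = Css × CL.
Dose = Css × CL × τ = 25.5 × 1.310 × 23.2 = 775.0 mg

775 mg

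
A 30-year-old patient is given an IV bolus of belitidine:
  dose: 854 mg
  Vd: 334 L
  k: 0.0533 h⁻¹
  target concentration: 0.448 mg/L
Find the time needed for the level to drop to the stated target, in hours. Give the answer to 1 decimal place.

32.7 h

C₀ = Dose / Vd = 854.0 / 334 = 2.557 mg/L
t = ln(C₀ / C) / k = ln(2.557 / 0.448) / 0.05330
  = ln(5.708) / 0.05330 = 1.742 / 0.05330 = 32.68 h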